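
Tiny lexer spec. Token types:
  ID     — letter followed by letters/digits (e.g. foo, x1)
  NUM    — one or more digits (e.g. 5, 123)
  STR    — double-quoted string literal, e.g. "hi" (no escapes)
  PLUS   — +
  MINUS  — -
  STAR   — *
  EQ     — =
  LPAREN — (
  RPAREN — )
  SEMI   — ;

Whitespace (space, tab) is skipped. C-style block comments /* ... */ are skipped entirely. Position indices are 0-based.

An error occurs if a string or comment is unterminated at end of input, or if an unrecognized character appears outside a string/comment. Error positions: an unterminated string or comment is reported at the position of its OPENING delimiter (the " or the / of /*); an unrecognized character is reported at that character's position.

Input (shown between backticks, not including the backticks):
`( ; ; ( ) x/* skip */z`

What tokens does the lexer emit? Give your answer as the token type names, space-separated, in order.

Answer: LPAREN SEMI SEMI LPAREN RPAREN ID ID

Derivation:
pos=0: emit LPAREN '('
pos=2: emit SEMI ';'
pos=4: emit SEMI ';'
pos=6: emit LPAREN '('
pos=8: emit RPAREN ')'
pos=10: emit ID 'x' (now at pos=11)
pos=11: enter COMMENT mode (saw '/*')
exit COMMENT mode (now at pos=21)
pos=21: emit ID 'z' (now at pos=22)
DONE. 7 tokens: [LPAREN, SEMI, SEMI, LPAREN, RPAREN, ID, ID]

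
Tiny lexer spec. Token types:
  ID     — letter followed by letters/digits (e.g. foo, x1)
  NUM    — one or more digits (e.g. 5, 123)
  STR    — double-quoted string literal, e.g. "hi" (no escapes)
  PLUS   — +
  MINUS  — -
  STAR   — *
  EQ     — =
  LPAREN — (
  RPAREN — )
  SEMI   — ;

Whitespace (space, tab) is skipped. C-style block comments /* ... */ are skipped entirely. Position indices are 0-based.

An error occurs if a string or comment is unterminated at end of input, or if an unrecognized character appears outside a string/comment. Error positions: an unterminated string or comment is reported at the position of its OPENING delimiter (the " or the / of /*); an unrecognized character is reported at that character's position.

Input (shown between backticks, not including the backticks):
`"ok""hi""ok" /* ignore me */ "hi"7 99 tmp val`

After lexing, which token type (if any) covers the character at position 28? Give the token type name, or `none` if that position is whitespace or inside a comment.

Answer: none

Derivation:
pos=0: enter STRING mode
pos=0: emit STR "ok" (now at pos=4)
pos=4: enter STRING mode
pos=4: emit STR "hi" (now at pos=8)
pos=8: enter STRING mode
pos=8: emit STR "ok" (now at pos=12)
pos=13: enter COMMENT mode (saw '/*')
exit COMMENT mode (now at pos=28)
pos=29: enter STRING mode
pos=29: emit STR "hi" (now at pos=33)
pos=33: emit NUM '7' (now at pos=34)
pos=35: emit NUM '99' (now at pos=37)
pos=38: emit ID 'tmp' (now at pos=41)
pos=42: emit ID 'val' (now at pos=45)
DONE. 8 tokens: [STR, STR, STR, STR, NUM, NUM, ID, ID]
Position 28: char is ' ' -> none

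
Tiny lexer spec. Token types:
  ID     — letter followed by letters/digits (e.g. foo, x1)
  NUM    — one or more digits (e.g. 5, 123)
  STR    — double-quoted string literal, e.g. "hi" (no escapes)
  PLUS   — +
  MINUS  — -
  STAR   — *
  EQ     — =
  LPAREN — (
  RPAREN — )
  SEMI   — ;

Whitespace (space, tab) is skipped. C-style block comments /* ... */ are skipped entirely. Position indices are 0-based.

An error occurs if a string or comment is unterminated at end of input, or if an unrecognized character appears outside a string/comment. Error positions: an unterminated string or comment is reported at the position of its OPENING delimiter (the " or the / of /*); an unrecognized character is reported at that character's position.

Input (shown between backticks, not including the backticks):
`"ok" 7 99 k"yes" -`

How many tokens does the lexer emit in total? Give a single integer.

Answer: 6

Derivation:
pos=0: enter STRING mode
pos=0: emit STR "ok" (now at pos=4)
pos=5: emit NUM '7' (now at pos=6)
pos=7: emit NUM '99' (now at pos=9)
pos=10: emit ID 'k' (now at pos=11)
pos=11: enter STRING mode
pos=11: emit STR "yes" (now at pos=16)
pos=17: emit MINUS '-'
DONE. 6 tokens: [STR, NUM, NUM, ID, STR, MINUS]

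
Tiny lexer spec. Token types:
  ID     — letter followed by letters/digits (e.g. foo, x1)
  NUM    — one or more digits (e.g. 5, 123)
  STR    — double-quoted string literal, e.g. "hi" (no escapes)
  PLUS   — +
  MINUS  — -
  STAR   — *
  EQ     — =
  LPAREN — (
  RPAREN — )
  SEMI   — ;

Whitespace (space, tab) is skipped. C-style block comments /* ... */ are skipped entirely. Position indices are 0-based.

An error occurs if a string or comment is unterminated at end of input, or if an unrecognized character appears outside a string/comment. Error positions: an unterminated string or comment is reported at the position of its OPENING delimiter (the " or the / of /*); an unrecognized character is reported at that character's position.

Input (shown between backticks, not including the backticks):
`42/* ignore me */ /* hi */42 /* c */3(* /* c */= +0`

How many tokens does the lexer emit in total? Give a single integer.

pos=0: emit NUM '42' (now at pos=2)
pos=2: enter COMMENT mode (saw '/*')
exit COMMENT mode (now at pos=17)
pos=18: enter COMMENT mode (saw '/*')
exit COMMENT mode (now at pos=26)
pos=26: emit NUM '42' (now at pos=28)
pos=29: enter COMMENT mode (saw '/*')
exit COMMENT mode (now at pos=36)
pos=36: emit NUM '3' (now at pos=37)
pos=37: emit LPAREN '('
pos=38: emit STAR '*'
pos=40: enter COMMENT mode (saw '/*')
exit COMMENT mode (now at pos=47)
pos=47: emit EQ '='
pos=49: emit PLUS '+'
pos=50: emit NUM '0' (now at pos=51)
DONE. 8 tokens: [NUM, NUM, NUM, LPAREN, STAR, EQ, PLUS, NUM]

Answer: 8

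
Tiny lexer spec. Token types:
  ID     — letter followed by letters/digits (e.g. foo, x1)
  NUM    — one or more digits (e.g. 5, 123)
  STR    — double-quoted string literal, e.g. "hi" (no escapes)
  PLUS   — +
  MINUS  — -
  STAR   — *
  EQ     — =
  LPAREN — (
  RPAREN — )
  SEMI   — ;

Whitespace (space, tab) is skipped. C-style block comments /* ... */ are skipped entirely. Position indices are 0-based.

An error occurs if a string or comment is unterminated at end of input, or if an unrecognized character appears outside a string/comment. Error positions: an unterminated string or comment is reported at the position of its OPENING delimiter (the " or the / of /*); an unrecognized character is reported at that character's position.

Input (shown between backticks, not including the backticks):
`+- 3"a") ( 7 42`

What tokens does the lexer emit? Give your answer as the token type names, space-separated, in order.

Answer: PLUS MINUS NUM STR RPAREN LPAREN NUM NUM

Derivation:
pos=0: emit PLUS '+'
pos=1: emit MINUS '-'
pos=3: emit NUM '3' (now at pos=4)
pos=4: enter STRING mode
pos=4: emit STR "a" (now at pos=7)
pos=7: emit RPAREN ')'
pos=9: emit LPAREN '('
pos=11: emit NUM '7' (now at pos=12)
pos=13: emit NUM '42' (now at pos=15)
DONE. 8 tokens: [PLUS, MINUS, NUM, STR, RPAREN, LPAREN, NUM, NUM]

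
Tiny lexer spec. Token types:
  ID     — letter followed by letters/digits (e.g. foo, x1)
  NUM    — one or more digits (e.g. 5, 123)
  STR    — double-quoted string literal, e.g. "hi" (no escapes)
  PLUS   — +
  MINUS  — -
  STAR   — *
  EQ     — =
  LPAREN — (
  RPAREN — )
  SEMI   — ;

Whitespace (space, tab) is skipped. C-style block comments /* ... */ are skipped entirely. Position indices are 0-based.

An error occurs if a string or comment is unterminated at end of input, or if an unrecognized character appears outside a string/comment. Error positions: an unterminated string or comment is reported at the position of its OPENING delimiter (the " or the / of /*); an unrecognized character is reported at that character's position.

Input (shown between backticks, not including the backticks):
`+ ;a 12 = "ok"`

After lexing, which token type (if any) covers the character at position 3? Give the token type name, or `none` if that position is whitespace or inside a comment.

pos=0: emit PLUS '+'
pos=2: emit SEMI ';'
pos=3: emit ID 'a' (now at pos=4)
pos=5: emit NUM '12' (now at pos=7)
pos=8: emit EQ '='
pos=10: enter STRING mode
pos=10: emit STR "ok" (now at pos=14)
DONE. 6 tokens: [PLUS, SEMI, ID, NUM, EQ, STR]
Position 3: char is 'a' -> ID

Answer: ID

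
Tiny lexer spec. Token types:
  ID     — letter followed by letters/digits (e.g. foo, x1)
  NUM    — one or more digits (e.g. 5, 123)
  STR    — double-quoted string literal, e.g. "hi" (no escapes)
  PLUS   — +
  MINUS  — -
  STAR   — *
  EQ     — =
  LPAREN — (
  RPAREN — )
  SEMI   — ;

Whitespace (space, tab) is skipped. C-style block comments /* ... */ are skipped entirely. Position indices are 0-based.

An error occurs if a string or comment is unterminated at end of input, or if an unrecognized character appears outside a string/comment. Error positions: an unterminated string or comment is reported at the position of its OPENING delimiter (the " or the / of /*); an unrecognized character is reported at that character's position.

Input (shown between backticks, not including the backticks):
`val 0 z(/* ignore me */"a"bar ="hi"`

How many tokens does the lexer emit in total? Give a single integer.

pos=0: emit ID 'val' (now at pos=3)
pos=4: emit NUM '0' (now at pos=5)
pos=6: emit ID 'z' (now at pos=7)
pos=7: emit LPAREN '('
pos=8: enter COMMENT mode (saw '/*')
exit COMMENT mode (now at pos=23)
pos=23: enter STRING mode
pos=23: emit STR "a" (now at pos=26)
pos=26: emit ID 'bar' (now at pos=29)
pos=30: emit EQ '='
pos=31: enter STRING mode
pos=31: emit STR "hi" (now at pos=35)
DONE. 8 tokens: [ID, NUM, ID, LPAREN, STR, ID, EQ, STR]

Answer: 8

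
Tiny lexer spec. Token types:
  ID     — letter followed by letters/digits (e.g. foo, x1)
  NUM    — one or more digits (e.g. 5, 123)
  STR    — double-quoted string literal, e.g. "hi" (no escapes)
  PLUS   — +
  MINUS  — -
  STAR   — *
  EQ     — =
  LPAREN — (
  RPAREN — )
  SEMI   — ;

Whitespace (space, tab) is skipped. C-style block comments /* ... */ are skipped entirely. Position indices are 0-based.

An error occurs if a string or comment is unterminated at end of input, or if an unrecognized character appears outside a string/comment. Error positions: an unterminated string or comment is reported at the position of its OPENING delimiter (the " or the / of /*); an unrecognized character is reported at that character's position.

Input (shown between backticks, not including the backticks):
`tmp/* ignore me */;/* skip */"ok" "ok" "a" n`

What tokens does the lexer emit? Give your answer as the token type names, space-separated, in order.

pos=0: emit ID 'tmp' (now at pos=3)
pos=3: enter COMMENT mode (saw '/*')
exit COMMENT mode (now at pos=18)
pos=18: emit SEMI ';'
pos=19: enter COMMENT mode (saw '/*')
exit COMMENT mode (now at pos=29)
pos=29: enter STRING mode
pos=29: emit STR "ok" (now at pos=33)
pos=34: enter STRING mode
pos=34: emit STR "ok" (now at pos=38)
pos=39: enter STRING mode
pos=39: emit STR "a" (now at pos=42)
pos=43: emit ID 'n' (now at pos=44)
DONE. 6 tokens: [ID, SEMI, STR, STR, STR, ID]

Answer: ID SEMI STR STR STR ID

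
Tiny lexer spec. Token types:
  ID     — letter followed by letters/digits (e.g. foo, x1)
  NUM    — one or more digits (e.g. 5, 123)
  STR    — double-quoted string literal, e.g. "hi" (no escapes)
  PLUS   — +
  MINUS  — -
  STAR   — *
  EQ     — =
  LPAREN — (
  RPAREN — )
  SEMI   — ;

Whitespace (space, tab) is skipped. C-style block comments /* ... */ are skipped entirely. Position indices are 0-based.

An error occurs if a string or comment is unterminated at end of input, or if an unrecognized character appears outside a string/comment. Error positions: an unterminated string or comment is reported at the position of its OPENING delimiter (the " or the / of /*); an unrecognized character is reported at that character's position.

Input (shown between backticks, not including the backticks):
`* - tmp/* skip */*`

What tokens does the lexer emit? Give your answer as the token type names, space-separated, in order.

Answer: STAR MINUS ID STAR

Derivation:
pos=0: emit STAR '*'
pos=2: emit MINUS '-'
pos=4: emit ID 'tmp' (now at pos=7)
pos=7: enter COMMENT mode (saw '/*')
exit COMMENT mode (now at pos=17)
pos=17: emit STAR '*'
DONE. 4 tokens: [STAR, MINUS, ID, STAR]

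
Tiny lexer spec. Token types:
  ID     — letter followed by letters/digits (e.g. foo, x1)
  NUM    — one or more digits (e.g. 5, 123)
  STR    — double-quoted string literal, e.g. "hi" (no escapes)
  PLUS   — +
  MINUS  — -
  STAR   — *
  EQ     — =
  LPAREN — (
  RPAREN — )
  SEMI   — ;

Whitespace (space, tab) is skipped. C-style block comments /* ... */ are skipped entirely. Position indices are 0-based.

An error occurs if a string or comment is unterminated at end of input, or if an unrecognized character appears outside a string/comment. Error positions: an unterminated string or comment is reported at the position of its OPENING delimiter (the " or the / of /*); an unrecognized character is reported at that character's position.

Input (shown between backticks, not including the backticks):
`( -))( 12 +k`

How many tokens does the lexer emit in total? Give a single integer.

Answer: 8

Derivation:
pos=0: emit LPAREN '('
pos=2: emit MINUS '-'
pos=3: emit RPAREN ')'
pos=4: emit RPAREN ')'
pos=5: emit LPAREN '('
pos=7: emit NUM '12' (now at pos=9)
pos=10: emit PLUS '+'
pos=11: emit ID 'k' (now at pos=12)
DONE. 8 tokens: [LPAREN, MINUS, RPAREN, RPAREN, LPAREN, NUM, PLUS, ID]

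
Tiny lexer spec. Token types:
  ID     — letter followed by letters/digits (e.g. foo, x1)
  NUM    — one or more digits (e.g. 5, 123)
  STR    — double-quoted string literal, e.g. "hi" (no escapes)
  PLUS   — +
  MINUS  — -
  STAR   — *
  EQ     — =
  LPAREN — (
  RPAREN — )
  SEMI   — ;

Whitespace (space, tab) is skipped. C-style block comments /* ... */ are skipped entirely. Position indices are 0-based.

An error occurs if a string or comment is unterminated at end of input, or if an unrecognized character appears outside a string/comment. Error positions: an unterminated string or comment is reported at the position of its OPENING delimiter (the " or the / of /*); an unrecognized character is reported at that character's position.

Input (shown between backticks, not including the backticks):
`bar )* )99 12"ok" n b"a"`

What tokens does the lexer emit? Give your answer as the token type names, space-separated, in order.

pos=0: emit ID 'bar' (now at pos=3)
pos=4: emit RPAREN ')'
pos=5: emit STAR '*'
pos=7: emit RPAREN ')'
pos=8: emit NUM '99' (now at pos=10)
pos=11: emit NUM '12' (now at pos=13)
pos=13: enter STRING mode
pos=13: emit STR "ok" (now at pos=17)
pos=18: emit ID 'n' (now at pos=19)
pos=20: emit ID 'b' (now at pos=21)
pos=21: enter STRING mode
pos=21: emit STR "a" (now at pos=24)
DONE. 10 tokens: [ID, RPAREN, STAR, RPAREN, NUM, NUM, STR, ID, ID, STR]

Answer: ID RPAREN STAR RPAREN NUM NUM STR ID ID STR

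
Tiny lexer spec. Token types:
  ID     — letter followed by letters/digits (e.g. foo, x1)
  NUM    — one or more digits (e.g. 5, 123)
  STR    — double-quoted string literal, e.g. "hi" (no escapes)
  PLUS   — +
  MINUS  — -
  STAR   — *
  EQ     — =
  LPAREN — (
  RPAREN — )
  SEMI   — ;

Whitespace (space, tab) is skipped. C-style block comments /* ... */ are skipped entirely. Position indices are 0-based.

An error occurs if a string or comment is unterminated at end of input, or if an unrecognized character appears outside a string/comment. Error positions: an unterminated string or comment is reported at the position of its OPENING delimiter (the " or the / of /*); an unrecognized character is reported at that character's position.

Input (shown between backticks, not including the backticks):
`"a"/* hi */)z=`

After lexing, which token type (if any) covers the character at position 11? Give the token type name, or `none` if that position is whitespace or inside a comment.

pos=0: enter STRING mode
pos=0: emit STR "a" (now at pos=3)
pos=3: enter COMMENT mode (saw '/*')
exit COMMENT mode (now at pos=11)
pos=11: emit RPAREN ')'
pos=12: emit ID 'z' (now at pos=13)
pos=13: emit EQ '='
DONE. 4 tokens: [STR, RPAREN, ID, EQ]
Position 11: char is ')' -> RPAREN

Answer: RPAREN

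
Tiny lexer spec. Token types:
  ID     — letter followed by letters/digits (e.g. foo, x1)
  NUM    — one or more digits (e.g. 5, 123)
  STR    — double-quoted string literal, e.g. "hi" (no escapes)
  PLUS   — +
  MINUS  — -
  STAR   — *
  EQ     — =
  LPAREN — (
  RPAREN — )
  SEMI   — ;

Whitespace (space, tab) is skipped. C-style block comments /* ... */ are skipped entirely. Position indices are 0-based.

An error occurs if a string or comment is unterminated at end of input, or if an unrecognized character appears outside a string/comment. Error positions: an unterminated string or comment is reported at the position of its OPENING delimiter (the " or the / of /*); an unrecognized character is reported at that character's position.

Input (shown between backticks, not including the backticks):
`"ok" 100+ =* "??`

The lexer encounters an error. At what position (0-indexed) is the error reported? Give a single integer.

pos=0: enter STRING mode
pos=0: emit STR "ok" (now at pos=4)
pos=5: emit NUM '100' (now at pos=8)
pos=8: emit PLUS '+'
pos=10: emit EQ '='
pos=11: emit STAR '*'
pos=13: enter STRING mode
pos=13: ERROR — unterminated string

Answer: 13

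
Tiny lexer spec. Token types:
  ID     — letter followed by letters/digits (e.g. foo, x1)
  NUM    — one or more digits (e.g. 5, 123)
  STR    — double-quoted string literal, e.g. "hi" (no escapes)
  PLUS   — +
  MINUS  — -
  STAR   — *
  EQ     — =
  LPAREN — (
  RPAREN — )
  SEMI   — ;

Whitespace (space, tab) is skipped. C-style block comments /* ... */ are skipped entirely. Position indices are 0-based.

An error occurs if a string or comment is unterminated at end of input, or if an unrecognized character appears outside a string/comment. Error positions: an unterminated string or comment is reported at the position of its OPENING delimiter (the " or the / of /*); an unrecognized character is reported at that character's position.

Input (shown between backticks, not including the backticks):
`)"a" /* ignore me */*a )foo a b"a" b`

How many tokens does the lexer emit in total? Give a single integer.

Answer: 10

Derivation:
pos=0: emit RPAREN ')'
pos=1: enter STRING mode
pos=1: emit STR "a" (now at pos=4)
pos=5: enter COMMENT mode (saw '/*')
exit COMMENT mode (now at pos=20)
pos=20: emit STAR '*'
pos=21: emit ID 'a' (now at pos=22)
pos=23: emit RPAREN ')'
pos=24: emit ID 'foo' (now at pos=27)
pos=28: emit ID 'a' (now at pos=29)
pos=30: emit ID 'b' (now at pos=31)
pos=31: enter STRING mode
pos=31: emit STR "a" (now at pos=34)
pos=35: emit ID 'b' (now at pos=36)
DONE. 10 tokens: [RPAREN, STR, STAR, ID, RPAREN, ID, ID, ID, STR, ID]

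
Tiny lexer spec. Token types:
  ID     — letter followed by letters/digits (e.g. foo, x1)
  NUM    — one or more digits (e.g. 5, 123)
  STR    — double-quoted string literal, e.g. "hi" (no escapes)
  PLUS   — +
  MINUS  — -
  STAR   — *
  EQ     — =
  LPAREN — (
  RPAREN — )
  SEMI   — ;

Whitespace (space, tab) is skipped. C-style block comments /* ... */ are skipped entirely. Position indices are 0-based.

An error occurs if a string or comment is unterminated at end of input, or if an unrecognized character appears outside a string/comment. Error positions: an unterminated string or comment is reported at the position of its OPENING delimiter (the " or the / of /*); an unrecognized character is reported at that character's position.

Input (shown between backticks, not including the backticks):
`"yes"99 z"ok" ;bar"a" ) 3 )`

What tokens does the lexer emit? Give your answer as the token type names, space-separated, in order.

pos=0: enter STRING mode
pos=0: emit STR "yes" (now at pos=5)
pos=5: emit NUM '99' (now at pos=7)
pos=8: emit ID 'z' (now at pos=9)
pos=9: enter STRING mode
pos=9: emit STR "ok" (now at pos=13)
pos=14: emit SEMI ';'
pos=15: emit ID 'bar' (now at pos=18)
pos=18: enter STRING mode
pos=18: emit STR "a" (now at pos=21)
pos=22: emit RPAREN ')'
pos=24: emit NUM '3' (now at pos=25)
pos=26: emit RPAREN ')'
DONE. 10 tokens: [STR, NUM, ID, STR, SEMI, ID, STR, RPAREN, NUM, RPAREN]

Answer: STR NUM ID STR SEMI ID STR RPAREN NUM RPAREN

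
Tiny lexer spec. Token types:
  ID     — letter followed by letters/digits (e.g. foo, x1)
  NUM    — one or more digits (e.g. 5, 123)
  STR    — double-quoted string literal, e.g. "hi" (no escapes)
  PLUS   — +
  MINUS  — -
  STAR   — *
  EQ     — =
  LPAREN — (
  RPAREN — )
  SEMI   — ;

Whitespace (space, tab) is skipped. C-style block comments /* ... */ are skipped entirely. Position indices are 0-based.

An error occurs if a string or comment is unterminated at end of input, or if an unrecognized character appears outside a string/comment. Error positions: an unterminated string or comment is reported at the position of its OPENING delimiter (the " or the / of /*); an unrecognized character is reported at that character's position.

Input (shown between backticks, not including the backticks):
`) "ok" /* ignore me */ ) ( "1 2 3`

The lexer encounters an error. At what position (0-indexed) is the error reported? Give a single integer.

pos=0: emit RPAREN ')'
pos=2: enter STRING mode
pos=2: emit STR "ok" (now at pos=6)
pos=7: enter COMMENT mode (saw '/*')
exit COMMENT mode (now at pos=22)
pos=23: emit RPAREN ')'
pos=25: emit LPAREN '('
pos=27: enter STRING mode
pos=27: ERROR — unterminated string

Answer: 27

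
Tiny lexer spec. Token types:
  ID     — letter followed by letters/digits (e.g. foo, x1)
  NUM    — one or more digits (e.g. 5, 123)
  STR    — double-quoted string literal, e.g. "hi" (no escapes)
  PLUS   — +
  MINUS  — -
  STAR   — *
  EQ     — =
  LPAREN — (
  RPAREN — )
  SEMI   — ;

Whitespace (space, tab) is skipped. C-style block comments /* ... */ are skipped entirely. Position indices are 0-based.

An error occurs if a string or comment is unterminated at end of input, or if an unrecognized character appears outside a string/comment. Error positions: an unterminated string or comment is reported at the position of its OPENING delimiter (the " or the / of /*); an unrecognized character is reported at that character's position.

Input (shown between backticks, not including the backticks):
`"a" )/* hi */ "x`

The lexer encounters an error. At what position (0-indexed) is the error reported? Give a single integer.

Answer: 14

Derivation:
pos=0: enter STRING mode
pos=0: emit STR "a" (now at pos=3)
pos=4: emit RPAREN ')'
pos=5: enter COMMENT mode (saw '/*')
exit COMMENT mode (now at pos=13)
pos=14: enter STRING mode
pos=14: ERROR — unterminated string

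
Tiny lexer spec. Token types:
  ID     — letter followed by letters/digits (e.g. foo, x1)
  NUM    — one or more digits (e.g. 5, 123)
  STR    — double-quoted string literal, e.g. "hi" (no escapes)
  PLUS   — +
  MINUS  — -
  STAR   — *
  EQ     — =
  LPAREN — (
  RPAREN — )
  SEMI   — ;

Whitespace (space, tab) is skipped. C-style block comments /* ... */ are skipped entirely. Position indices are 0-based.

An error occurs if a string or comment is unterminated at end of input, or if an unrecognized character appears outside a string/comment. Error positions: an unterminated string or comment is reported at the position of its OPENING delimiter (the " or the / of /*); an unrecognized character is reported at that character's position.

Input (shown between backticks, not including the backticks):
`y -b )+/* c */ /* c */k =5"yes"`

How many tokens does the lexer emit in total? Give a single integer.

Answer: 9

Derivation:
pos=0: emit ID 'y' (now at pos=1)
pos=2: emit MINUS '-'
pos=3: emit ID 'b' (now at pos=4)
pos=5: emit RPAREN ')'
pos=6: emit PLUS '+'
pos=7: enter COMMENT mode (saw '/*')
exit COMMENT mode (now at pos=14)
pos=15: enter COMMENT mode (saw '/*')
exit COMMENT mode (now at pos=22)
pos=22: emit ID 'k' (now at pos=23)
pos=24: emit EQ '='
pos=25: emit NUM '5' (now at pos=26)
pos=26: enter STRING mode
pos=26: emit STR "yes" (now at pos=31)
DONE. 9 tokens: [ID, MINUS, ID, RPAREN, PLUS, ID, EQ, NUM, STR]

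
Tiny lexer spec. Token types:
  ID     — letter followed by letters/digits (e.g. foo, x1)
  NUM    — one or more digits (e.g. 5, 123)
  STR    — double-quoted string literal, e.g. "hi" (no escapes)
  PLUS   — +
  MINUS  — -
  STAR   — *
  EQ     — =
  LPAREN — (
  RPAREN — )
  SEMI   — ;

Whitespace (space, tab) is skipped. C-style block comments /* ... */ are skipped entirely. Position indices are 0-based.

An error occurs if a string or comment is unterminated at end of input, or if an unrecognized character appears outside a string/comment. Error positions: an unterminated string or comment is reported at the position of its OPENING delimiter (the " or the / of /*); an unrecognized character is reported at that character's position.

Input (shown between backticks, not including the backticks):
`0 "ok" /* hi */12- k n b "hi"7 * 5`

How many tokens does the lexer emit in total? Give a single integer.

pos=0: emit NUM '0' (now at pos=1)
pos=2: enter STRING mode
pos=2: emit STR "ok" (now at pos=6)
pos=7: enter COMMENT mode (saw '/*')
exit COMMENT mode (now at pos=15)
pos=15: emit NUM '12' (now at pos=17)
pos=17: emit MINUS '-'
pos=19: emit ID 'k' (now at pos=20)
pos=21: emit ID 'n' (now at pos=22)
pos=23: emit ID 'b' (now at pos=24)
pos=25: enter STRING mode
pos=25: emit STR "hi" (now at pos=29)
pos=29: emit NUM '7' (now at pos=30)
pos=31: emit STAR '*'
pos=33: emit NUM '5' (now at pos=34)
DONE. 11 tokens: [NUM, STR, NUM, MINUS, ID, ID, ID, STR, NUM, STAR, NUM]

Answer: 11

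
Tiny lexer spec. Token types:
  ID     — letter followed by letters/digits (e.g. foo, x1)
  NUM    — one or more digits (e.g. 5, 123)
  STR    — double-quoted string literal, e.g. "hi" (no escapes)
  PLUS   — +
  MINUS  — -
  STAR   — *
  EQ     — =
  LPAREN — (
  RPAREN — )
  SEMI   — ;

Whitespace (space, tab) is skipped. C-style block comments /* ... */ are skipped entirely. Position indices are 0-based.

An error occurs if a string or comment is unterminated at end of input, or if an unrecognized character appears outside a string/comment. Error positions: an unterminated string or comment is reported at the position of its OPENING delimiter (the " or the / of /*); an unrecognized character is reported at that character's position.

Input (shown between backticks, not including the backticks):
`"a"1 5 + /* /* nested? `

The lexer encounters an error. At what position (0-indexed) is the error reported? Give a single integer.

Answer: 9

Derivation:
pos=0: enter STRING mode
pos=0: emit STR "a" (now at pos=3)
pos=3: emit NUM '1' (now at pos=4)
pos=5: emit NUM '5' (now at pos=6)
pos=7: emit PLUS '+'
pos=9: enter COMMENT mode (saw '/*')
pos=9: ERROR — unterminated comment (reached EOF)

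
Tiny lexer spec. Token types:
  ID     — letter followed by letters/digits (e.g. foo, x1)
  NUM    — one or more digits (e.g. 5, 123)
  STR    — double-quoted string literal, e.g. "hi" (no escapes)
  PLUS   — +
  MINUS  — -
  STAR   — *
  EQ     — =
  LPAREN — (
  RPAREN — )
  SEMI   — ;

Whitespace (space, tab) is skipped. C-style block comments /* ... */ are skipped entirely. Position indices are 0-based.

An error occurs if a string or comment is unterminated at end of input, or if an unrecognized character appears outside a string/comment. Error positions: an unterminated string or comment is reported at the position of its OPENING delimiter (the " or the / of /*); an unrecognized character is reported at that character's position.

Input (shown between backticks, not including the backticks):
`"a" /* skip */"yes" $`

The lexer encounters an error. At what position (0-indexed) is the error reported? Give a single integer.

pos=0: enter STRING mode
pos=0: emit STR "a" (now at pos=3)
pos=4: enter COMMENT mode (saw '/*')
exit COMMENT mode (now at pos=14)
pos=14: enter STRING mode
pos=14: emit STR "yes" (now at pos=19)
pos=20: ERROR — unrecognized char '$'

Answer: 20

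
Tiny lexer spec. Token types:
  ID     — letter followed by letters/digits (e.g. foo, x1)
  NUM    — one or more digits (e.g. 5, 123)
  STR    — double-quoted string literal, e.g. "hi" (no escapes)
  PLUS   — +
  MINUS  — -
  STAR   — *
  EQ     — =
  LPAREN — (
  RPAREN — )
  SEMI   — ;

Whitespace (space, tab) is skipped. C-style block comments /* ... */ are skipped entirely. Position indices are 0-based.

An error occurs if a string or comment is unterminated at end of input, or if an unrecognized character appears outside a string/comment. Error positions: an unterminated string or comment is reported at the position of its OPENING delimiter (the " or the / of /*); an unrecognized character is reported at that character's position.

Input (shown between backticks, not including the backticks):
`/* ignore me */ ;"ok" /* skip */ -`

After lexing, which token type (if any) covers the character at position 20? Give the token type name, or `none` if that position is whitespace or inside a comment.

Answer: STR

Derivation:
pos=0: enter COMMENT mode (saw '/*')
exit COMMENT mode (now at pos=15)
pos=16: emit SEMI ';'
pos=17: enter STRING mode
pos=17: emit STR "ok" (now at pos=21)
pos=22: enter COMMENT mode (saw '/*')
exit COMMENT mode (now at pos=32)
pos=33: emit MINUS '-'
DONE. 3 tokens: [SEMI, STR, MINUS]
Position 20: char is '"' -> STR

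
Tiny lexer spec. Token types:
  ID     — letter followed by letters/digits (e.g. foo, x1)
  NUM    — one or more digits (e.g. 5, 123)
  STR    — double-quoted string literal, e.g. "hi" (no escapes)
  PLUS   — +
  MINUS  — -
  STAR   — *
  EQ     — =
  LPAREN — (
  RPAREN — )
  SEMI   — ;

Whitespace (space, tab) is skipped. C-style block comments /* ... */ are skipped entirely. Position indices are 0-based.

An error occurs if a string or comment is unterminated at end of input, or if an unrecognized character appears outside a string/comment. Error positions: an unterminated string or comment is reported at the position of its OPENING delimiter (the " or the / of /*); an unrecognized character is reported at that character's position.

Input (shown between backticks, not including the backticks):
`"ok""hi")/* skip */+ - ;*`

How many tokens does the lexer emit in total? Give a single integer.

Answer: 7

Derivation:
pos=0: enter STRING mode
pos=0: emit STR "ok" (now at pos=4)
pos=4: enter STRING mode
pos=4: emit STR "hi" (now at pos=8)
pos=8: emit RPAREN ')'
pos=9: enter COMMENT mode (saw '/*')
exit COMMENT mode (now at pos=19)
pos=19: emit PLUS '+'
pos=21: emit MINUS '-'
pos=23: emit SEMI ';'
pos=24: emit STAR '*'
DONE. 7 tokens: [STR, STR, RPAREN, PLUS, MINUS, SEMI, STAR]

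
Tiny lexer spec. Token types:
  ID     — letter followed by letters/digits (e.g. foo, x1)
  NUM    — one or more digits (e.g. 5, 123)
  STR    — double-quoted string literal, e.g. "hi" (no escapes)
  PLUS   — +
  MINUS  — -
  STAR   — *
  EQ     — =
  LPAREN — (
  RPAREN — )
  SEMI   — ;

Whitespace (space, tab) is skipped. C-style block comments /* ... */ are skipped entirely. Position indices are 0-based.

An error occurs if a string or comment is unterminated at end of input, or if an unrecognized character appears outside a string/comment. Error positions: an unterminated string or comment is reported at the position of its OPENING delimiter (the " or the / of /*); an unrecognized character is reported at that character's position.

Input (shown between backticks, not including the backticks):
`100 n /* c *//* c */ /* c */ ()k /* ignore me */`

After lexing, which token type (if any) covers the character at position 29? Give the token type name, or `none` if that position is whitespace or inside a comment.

Answer: LPAREN

Derivation:
pos=0: emit NUM '100' (now at pos=3)
pos=4: emit ID 'n' (now at pos=5)
pos=6: enter COMMENT mode (saw '/*')
exit COMMENT mode (now at pos=13)
pos=13: enter COMMENT mode (saw '/*')
exit COMMENT mode (now at pos=20)
pos=21: enter COMMENT mode (saw '/*')
exit COMMENT mode (now at pos=28)
pos=29: emit LPAREN '('
pos=30: emit RPAREN ')'
pos=31: emit ID 'k' (now at pos=32)
pos=33: enter COMMENT mode (saw '/*')
exit COMMENT mode (now at pos=48)
DONE. 5 tokens: [NUM, ID, LPAREN, RPAREN, ID]
Position 29: char is '(' -> LPAREN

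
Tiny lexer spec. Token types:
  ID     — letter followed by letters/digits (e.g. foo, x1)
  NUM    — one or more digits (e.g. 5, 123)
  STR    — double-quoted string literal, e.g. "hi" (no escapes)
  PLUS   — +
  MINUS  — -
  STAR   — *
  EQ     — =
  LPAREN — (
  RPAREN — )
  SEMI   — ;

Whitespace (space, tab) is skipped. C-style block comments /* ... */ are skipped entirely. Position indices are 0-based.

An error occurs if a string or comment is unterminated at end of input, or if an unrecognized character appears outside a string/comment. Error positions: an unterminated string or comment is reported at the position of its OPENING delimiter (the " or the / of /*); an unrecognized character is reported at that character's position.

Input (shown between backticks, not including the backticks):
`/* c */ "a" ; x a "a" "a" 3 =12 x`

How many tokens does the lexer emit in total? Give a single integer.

pos=0: enter COMMENT mode (saw '/*')
exit COMMENT mode (now at pos=7)
pos=8: enter STRING mode
pos=8: emit STR "a" (now at pos=11)
pos=12: emit SEMI ';'
pos=14: emit ID 'x' (now at pos=15)
pos=16: emit ID 'a' (now at pos=17)
pos=18: enter STRING mode
pos=18: emit STR "a" (now at pos=21)
pos=22: enter STRING mode
pos=22: emit STR "a" (now at pos=25)
pos=26: emit NUM '3' (now at pos=27)
pos=28: emit EQ '='
pos=29: emit NUM '12' (now at pos=31)
pos=32: emit ID 'x' (now at pos=33)
DONE. 10 tokens: [STR, SEMI, ID, ID, STR, STR, NUM, EQ, NUM, ID]

Answer: 10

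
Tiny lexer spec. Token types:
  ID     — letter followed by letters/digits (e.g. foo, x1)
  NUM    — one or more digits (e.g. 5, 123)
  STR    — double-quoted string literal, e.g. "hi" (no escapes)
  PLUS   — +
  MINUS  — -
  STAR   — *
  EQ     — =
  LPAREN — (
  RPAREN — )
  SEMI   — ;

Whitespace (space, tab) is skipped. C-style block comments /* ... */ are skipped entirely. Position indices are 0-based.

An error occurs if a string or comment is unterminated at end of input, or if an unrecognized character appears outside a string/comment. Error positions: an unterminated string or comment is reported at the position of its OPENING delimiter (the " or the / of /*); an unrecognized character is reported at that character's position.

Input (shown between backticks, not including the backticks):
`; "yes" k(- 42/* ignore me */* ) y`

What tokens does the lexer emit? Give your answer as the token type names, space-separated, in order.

pos=0: emit SEMI ';'
pos=2: enter STRING mode
pos=2: emit STR "yes" (now at pos=7)
pos=8: emit ID 'k' (now at pos=9)
pos=9: emit LPAREN '('
pos=10: emit MINUS '-'
pos=12: emit NUM '42' (now at pos=14)
pos=14: enter COMMENT mode (saw '/*')
exit COMMENT mode (now at pos=29)
pos=29: emit STAR '*'
pos=31: emit RPAREN ')'
pos=33: emit ID 'y' (now at pos=34)
DONE. 9 tokens: [SEMI, STR, ID, LPAREN, MINUS, NUM, STAR, RPAREN, ID]

Answer: SEMI STR ID LPAREN MINUS NUM STAR RPAREN ID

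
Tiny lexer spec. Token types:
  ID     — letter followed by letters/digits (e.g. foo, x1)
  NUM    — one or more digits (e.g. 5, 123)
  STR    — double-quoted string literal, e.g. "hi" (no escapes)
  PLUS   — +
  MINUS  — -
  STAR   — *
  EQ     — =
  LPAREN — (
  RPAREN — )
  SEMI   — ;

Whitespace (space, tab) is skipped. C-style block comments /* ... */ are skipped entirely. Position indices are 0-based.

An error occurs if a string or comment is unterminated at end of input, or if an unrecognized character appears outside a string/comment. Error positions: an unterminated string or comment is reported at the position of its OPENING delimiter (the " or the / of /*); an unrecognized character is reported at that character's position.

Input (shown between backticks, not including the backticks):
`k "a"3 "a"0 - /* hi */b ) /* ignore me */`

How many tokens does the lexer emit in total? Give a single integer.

Answer: 8

Derivation:
pos=0: emit ID 'k' (now at pos=1)
pos=2: enter STRING mode
pos=2: emit STR "a" (now at pos=5)
pos=5: emit NUM '3' (now at pos=6)
pos=7: enter STRING mode
pos=7: emit STR "a" (now at pos=10)
pos=10: emit NUM '0' (now at pos=11)
pos=12: emit MINUS '-'
pos=14: enter COMMENT mode (saw '/*')
exit COMMENT mode (now at pos=22)
pos=22: emit ID 'b' (now at pos=23)
pos=24: emit RPAREN ')'
pos=26: enter COMMENT mode (saw '/*')
exit COMMENT mode (now at pos=41)
DONE. 8 tokens: [ID, STR, NUM, STR, NUM, MINUS, ID, RPAREN]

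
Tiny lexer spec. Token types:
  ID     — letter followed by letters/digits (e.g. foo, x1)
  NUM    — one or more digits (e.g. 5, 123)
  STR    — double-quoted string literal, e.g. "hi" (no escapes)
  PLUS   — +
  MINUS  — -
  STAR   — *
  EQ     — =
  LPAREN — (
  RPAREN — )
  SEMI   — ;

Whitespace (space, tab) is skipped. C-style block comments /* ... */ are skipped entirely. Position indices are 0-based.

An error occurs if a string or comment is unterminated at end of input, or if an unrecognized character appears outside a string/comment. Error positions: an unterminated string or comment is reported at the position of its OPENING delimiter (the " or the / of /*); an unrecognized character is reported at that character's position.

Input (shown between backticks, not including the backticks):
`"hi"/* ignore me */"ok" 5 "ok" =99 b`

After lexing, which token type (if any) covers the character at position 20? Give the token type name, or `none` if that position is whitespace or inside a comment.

Answer: STR

Derivation:
pos=0: enter STRING mode
pos=0: emit STR "hi" (now at pos=4)
pos=4: enter COMMENT mode (saw '/*')
exit COMMENT mode (now at pos=19)
pos=19: enter STRING mode
pos=19: emit STR "ok" (now at pos=23)
pos=24: emit NUM '5' (now at pos=25)
pos=26: enter STRING mode
pos=26: emit STR "ok" (now at pos=30)
pos=31: emit EQ '='
pos=32: emit NUM '99' (now at pos=34)
pos=35: emit ID 'b' (now at pos=36)
DONE. 7 tokens: [STR, STR, NUM, STR, EQ, NUM, ID]
Position 20: char is 'o' -> STR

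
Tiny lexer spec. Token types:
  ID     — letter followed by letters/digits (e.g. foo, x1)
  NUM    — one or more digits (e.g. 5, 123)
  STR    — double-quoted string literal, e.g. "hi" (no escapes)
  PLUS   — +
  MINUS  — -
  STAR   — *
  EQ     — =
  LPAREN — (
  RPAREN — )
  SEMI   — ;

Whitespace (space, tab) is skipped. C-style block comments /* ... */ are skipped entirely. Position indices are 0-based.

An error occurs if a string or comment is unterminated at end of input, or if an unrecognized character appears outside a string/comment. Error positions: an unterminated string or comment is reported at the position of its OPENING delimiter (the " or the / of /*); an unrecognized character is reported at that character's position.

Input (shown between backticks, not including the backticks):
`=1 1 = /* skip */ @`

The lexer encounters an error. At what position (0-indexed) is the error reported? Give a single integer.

pos=0: emit EQ '='
pos=1: emit NUM '1' (now at pos=2)
pos=3: emit NUM '1' (now at pos=4)
pos=5: emit EQ '='
pos=7: enter COMMENT mode (saw '/*')
exit COMMENT mode (now at pos=17)
pos=18: ERROR — unrecognized char '@'

Answer: 18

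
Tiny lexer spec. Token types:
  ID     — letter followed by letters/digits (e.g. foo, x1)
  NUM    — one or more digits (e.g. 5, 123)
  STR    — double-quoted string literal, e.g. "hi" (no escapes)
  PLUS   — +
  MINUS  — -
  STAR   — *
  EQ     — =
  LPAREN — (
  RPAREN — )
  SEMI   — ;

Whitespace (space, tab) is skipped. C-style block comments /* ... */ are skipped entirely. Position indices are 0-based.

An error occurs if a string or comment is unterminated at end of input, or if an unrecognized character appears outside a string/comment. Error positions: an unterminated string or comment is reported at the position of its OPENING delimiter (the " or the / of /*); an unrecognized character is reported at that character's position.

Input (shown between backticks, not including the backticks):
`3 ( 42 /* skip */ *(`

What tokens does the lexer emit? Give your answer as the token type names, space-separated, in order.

Answer: NUM LPAREN NUM STAR LPAREN

Derivation:
pos=0: emit NUM '3' (now at pos=1)
pos=2: emit LPAREN '('
pos=4: emit NUM '42' (now at pos=6)
pos=7: enter COMMENT mode (saw '/*')
exit COMMENT mode (now at pos=17)
pos=18: emit STAR '*'
pos=19: emit LPAREN '('
DONE. 5 tokens: [NUM, LPAREN, NUM, STAR, LPAREN]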